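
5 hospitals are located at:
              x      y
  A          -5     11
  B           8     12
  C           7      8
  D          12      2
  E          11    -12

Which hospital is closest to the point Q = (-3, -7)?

Compare squared distances (the ordering matches that of the actual distances):
|QA|² = (-3−(-5))² + (-7−11)² = 4 + 324 = 328
|QB|² = (-3−8)² + (-7−12)² = 121 + 361 = 482
|QC|² = (-3−7)² + (-7−8)² = 100 + 225 = 325
|QD|² = (-3−12)² + (-7−2)² = 225 + 81 = 306
|QE|² = (-3−11)² + (-7−(-12))² = 196 + 25 = 221
E is nearest.

E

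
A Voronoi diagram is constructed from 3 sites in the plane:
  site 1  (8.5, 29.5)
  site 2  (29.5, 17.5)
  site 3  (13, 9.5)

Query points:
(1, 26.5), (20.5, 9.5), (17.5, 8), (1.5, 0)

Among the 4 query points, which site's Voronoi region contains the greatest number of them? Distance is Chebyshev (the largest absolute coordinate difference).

site 3

(1, 26.5) — d to each: site 1:7.5, site 2:28.5, site 3:17 → nearest is site 1
(20.5, 9.5) — d to each: site 1:20, site 2:9, site 3:7.5 → nearest is site 3
(17.5, 8) — d to each: site 1:21.5, site 2:12, site 3:4.5 → nearest is site 3
(1.5, 0) — d to each: site 1:29.5, site 2:28, site 3:11.5 → nearest is site 3
Tally — site 1:1, site 3:3. site 3 captures the most (3).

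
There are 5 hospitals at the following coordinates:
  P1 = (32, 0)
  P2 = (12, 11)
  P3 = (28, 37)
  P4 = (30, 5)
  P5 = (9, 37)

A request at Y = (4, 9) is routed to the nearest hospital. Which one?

Since √ is increasing, it suffices to compare squared distances:
|YP1|² = (4−32)² + (9−0)² = 784 + 81 = 865
|YP2|² = (4−12)² + (9−11)² = 64 + 4 = 68
|YP3|² = (4−28)² + (9−37)² = 576 + 784 = 1360
|YP4|² = (4−30)² + (9−5)² = 676 + 16 = 692
|YP5|² = (4−9)² + (9−37)² = 25 + 784 = 809
P2 is nearest.

P2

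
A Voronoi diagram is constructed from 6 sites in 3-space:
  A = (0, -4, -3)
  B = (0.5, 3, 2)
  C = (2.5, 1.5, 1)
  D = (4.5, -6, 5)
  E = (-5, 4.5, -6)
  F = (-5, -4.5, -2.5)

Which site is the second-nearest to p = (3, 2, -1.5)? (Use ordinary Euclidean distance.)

Squared Euclidean distances:
|pA|² = (3−0)² + (2−(-4))² + (-1.5−(-3))² = 9 + 36 + 2.25 = 47.25
|pB|² = (3−0.5)² + (2−3)² + (-1.5−2)² = 6.25 + 1 + 12.25 = 19.5
|pC|² = (3−2.5)² + (2−1.5)² + (-1.5−1)² = 0.25 + 0.25 + 6.25 = 6.75
|pD|² = (3−4.5)² + (2−(-6))² + (-1.5−5)² = 2.25 + 64 + 42.25 = 108.5
|pE|² = (3−(-5))² + (2−4.5)² + (-1.5−(-6))² = 64 + 6.25 + 20.25 = 90.5
|pF|² = (3−(-5))² + (2−(-4.5))² + (-1.5−(-2.5))² = 64 + 42.25 + 1 = 107.25
Sorted ascending: C, B, A, … — the second-nearest is B.

B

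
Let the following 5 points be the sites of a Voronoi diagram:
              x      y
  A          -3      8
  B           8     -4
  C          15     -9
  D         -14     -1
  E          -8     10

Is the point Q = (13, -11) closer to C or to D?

C

Compare squared distances:
|QC|² = (13−15)² + (-11−(-9))² = 4 + 4 = 8
|QD|² = (13−(-14))² + (-11−(-1))² = 729 + 100 = 829
8 < 829, so C is closer.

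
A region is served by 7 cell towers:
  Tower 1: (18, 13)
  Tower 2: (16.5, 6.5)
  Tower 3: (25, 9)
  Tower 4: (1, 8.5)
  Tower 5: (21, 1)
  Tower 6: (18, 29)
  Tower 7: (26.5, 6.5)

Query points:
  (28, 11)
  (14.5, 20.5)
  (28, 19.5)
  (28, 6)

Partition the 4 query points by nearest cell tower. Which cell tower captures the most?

Tower 3

(28, 11) — d² to each: Tower 1:104, Tower 2:152.5, Tower 3:13, Tower 4:735.25, Tower 5:149, Tower 6:424, Tower 7:22.5 → nearest is Tower 3
(14.5, 20.5) — d² to each: Tower 1:68.5, Tower 2:200, Tower 3:242.5, Tower 4:326.25, Tower 5:422.5, Tower 6:84.5, Tower 7:340 → nearest is Tower 1
(28, 19.5) — d² to each: Tower 1:142.25, Tower 2:301.25, Tower 3:119.25, Tower 4:850, Tower 5:391.25, Tower 6:190.25, Tower 7:171.25 → nearest is Tower 3
(28, 6) — d² to each: Tower 1:149, Tower 2:132.5, Tower 3:18, Tower 4:735.25, Tower 5:74, Tower 6:629, Tower 7:2.5 → nearest is Tower 7
Tally — Tower 1:1, Tower 3:2, Tower 7:1. Tower 3 captures the most (2).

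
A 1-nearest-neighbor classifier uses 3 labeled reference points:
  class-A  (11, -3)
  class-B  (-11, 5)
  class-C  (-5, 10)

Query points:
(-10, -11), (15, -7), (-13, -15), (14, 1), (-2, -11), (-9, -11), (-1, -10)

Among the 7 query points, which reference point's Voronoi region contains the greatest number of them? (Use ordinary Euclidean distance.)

class-A

(-10, -11) — d² to each: class-A:505, class-B:257, class-C:466 → nearest is class-B
(15, -7) — d² to each: class-A:32, class-B:820, class-C:689 → nearest is class-A
(-13, -15) — d² to each: class-A:720, class-B:404, class-C:689 → nearest is class-B
(14, 1) — d² to each: class-A:25, class-B:641, class-C:442 → nearest is class-A
(-2, -11) — d² to each: class-A:233, class-B:337, class-C:450 → nearest is class-A
(-9, -11) — d² to each: class-A:464, class-B:260, class-C:457 → nearest is class-B
(-1, -10) — d² to each: class-A:193, class-B:325, class-C:416 → nearest is class-A
Tally — class-A:4, class-B:3. class-A captures the most (4).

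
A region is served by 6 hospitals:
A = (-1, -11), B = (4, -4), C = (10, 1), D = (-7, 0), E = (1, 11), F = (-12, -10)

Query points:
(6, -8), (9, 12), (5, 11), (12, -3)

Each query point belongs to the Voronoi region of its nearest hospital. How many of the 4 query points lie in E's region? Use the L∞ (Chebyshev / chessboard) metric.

2

(6, -8) — d to each: A:7, B:4, C:9, D:13, E:19, F:18 → nearest is B
(9, 12) — d to each: A:23, B:16, C:11, D:16, E:8, F:22 → nearest is E
(5, 11) — d to each: A:22, B:15, C:10, D:12, E:4, F:21 → nearest is E
(12, -3) — d to each: A:13, B:8, C:4, D:19, E:14, F:24 → nearest is C
2 of the 4 points have E as nearest.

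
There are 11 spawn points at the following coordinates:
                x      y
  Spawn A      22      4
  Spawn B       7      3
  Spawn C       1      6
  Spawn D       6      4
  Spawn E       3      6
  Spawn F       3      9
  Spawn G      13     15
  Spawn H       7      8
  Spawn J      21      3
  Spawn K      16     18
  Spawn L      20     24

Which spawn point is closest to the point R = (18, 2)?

Compare squared distances (the ordering matches that of the actual distances):
d²(R, Spawn A) = 16 + 4 = 20
d²(R, Spawn B) = 121 + 1 = 122
d²(R, Spawn C) = 289 + 16 = 305
d²(R, Spawn D) = 144 + 4 = 148
d²(R, Spawn E) = 225 + 16 = 241
d²(R, Spawn F) = 225 + 49 = 274
d²(R, Spawn G) = 25 + 169 = 194
d²(R, Spawn H) = 121 + 36 = 157
d²(R, Spawn J) = 9 + 1 = 10
d²(R, Spawn K) = 4 + 256 = 260
d²(R, Spawn L) = 4 + 484 = 488
Spawn J is nearest.

Spawn J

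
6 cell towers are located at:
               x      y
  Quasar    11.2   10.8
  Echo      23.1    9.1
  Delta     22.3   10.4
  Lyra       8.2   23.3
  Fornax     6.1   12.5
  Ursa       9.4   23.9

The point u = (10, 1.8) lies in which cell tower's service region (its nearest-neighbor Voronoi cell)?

Quasar

Since √ is increasing, it suffices to compare squared distances:
d²(u, Quasar) = 1.44 + 81 = 82.44
d²(u, Echo) = 171.61 + 53.29 = 224.9
d²(u, Delta) = 151.29 + 73.96 = 225.25
d²(u, Lyra) = 3.24 + 462.25 = 465.49
d²(u, Fornax) = 15.21 + 114.49 = 129.7
d²(u, Ursa) = 0.36 + 488.41 = 488.77
The smallest is to Quasar, so u lies in the Voronoi region of Quasar.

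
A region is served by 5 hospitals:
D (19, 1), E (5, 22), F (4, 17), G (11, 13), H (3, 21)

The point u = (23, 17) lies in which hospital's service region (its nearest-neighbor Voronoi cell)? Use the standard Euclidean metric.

Since √ is increasing, it suffices to compare squared distances:
|uD|² = 16 + 256 = 272
|uE|² = 324 + 25 = 349
|uF|² = 361 + 0 = 361
|uG|² = 144 + 16 = 160
|uH|² = 400 + 16 = 416
Minimum is at G.

G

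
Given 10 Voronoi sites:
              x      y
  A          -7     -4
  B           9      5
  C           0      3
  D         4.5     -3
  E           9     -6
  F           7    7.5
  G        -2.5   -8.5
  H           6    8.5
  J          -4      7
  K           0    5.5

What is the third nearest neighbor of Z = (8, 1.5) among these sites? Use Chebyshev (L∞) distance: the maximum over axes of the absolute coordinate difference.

F

d(Z,A) = max(15, 5.5) = 15
d(Z,B) = max(1, 3.5) = 3.5
d(Z,C) = max(8, 1.5) = 8
d(Z,D) = max(3.5, 4.5) = 4.5
d(Z,E) = max(1, 7.5) = 7.5
d(Z,F) = max(1, 6) = 6
d(Z,G) = max(10.5, 10) = 10.5
d(Z,H) = max(2, 7) = 7
d(Z,J) = max(12, 5.5) = 12
d(Z,K) = max(8, 4) = 8
Sorted ascending: B, D, F, H, … — the third-nearest is F.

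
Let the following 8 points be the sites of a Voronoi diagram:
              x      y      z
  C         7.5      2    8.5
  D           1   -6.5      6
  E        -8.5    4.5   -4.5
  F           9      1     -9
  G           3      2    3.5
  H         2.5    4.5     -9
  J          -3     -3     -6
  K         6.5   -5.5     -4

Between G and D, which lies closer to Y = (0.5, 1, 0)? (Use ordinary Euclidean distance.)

Compare squared distances:
|YG|² = (0.5−3)² + (1−2)² + (0−3.5)² = 6.25 + 1 + 12.25 = 19.5
|YD|² = (0.5−1)² + (1−(-6.5))² + (0−6)² = 0.25 + 56.25 + 36 = 92.5
19.5 < 92.5, so G is closer.

G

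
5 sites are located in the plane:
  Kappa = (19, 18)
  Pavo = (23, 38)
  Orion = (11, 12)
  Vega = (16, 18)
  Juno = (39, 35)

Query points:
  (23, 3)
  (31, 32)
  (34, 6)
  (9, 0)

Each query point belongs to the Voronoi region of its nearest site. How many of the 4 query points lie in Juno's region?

1

(23, 3) — d² to each: Kappa:241, Pavo:1225, Orion:225, Vega:274, Juno:1280 → nearest is Orion
(31, 32) — d² to each: Kappa:340, Pavo:100, Orion:800, Vega:421, Juno:73 → nearest is Juno
(34, 6) — d² to each: Kappa:369, Pavo:1145, Orion:565, Vega:468, Juno:866 → nearest is Kappa
(9, 0) — d² to each: Kappa:424, Pavo:1640, Orion:148, Vega:373, Juno:2125 → nearest is Orion
1 of the 4 points has Juno as nearest.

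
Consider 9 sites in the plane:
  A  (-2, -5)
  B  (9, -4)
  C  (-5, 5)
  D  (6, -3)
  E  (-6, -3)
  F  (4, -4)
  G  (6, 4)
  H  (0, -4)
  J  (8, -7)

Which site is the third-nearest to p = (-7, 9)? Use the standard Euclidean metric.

Compare squared distances (the ordering matches that of the actual distances):
|pA|² = 25 + 196 = 221
|pB|² = 256 + 169 = 425
|pC|² = 4 + 16 = 20
|pD|² = 169 + 144 = 313
|pE|² = 1 + 144 = 145
|pF|² = 121 + 169 = 290
|pG|² = 169 + 25 = 194
|pH|² = 49 + 169 = 218
|pJ|² = 225 + 256 = 481
Sorted ascending: C, E, G, H, … — the third-nearest is G.

G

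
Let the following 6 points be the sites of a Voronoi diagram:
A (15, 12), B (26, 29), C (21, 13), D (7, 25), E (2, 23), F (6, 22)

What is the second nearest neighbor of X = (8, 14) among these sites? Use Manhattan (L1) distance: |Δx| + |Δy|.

F

d(X,A) = |8−15| + |14−12| = 7 + 2 = 9
d(X,B) = |8−26| + |14−29| = 18 + 15 = 33
d(X,C) = |8−21| + |14−13| = 13 + 1 = 14
d(X,D) = |8−7| + |14−25| = 1 + 11 = 12
d(X,E) = |8−2| + |14−23| = 6 + 9 = 15
d(X,F) = |8−6| + |14−22| = 2 + 8 = 10
Sorted ascending: A, F, D, … — the second-nearest is F.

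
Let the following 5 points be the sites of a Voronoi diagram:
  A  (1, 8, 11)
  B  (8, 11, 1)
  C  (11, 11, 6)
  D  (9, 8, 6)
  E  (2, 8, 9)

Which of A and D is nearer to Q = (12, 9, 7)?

D

Compare squared distances:
|QA|² = (12−1)² + (9−8)² + (7−11)² = 121 + 1 + 16 = 138
|QD|² = (12−9)² + (9−8)² + (7−6)² = 9 + 1 + 1 = 11
138 > 11, so D is closer.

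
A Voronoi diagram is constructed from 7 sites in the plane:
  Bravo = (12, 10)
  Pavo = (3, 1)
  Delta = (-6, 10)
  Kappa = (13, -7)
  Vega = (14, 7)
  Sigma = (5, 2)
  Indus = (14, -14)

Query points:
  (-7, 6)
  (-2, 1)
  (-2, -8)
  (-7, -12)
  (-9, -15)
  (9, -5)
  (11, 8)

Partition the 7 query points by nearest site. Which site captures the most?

Pavo

(-7, 6) — d² to each: Bravo:377, Pavo:125, Delta:17, Kappa:569, Vega:442, Sigma:160, Indus:841 → nearest is Delta
(-2, 1) — d² to each: Bravo:277, Pavo:25, Delta:97, Kappa:289, Vega:292, Sigma:50, Indus:481 → nearest is Pavo
(-2, -8) — d² to each: Bravo:520, Pavo:106, Delta:340, Kappa:226, Vega:481, Sigma:149, Indus:292 → nearest is Pavo
(-7, -12) — d² to each: Bravo:845, Pavo:269, Delta:485, Kappa:425, Vega:802, Sigma:340, Indus:445 → nearest is Pavo
(-9, -15) — d² to each: Bravo:1066, Pavo:400, Delta:634, Kappa:548, Vega:1013, Sigma:485, Indus:530 → nearest is Pavo
(9, -5) — d² to each: Bravo:234, Pavo:72, Delta:450, Kappa:20, Vega:169, Sigma:65, Indus:106 → nearest is Kappa
(11, 8) — d² to each: Bravo:5, Pavo:113, Delta:293, Kappa:229, Vega:10, Sigma:72, Indus:493 → nearest is Bravo
Tally — Bravo:1, Pavo:4, Delta:1, Kappa:1. Pavo captures the most (4).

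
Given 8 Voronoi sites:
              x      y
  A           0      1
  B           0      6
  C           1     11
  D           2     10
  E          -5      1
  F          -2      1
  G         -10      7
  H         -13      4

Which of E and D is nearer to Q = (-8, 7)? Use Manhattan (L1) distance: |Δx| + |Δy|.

E

d(Q,E) = |-8−(-5)| + |7−1| = 3 + 6 = 9
d(Q,D) = |-8−2| + |7−10| = 10 + 3 = 13
9 < 13, so E is closer.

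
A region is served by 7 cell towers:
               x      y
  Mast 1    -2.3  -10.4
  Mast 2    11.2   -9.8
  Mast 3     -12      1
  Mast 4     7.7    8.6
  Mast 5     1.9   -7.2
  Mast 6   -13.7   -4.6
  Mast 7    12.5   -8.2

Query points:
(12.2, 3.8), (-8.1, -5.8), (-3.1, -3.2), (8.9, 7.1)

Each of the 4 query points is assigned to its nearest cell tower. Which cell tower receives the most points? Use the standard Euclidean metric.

Mast 4

(12.2, 3.8) — d² to each: Mast 1:411.89, Mast 2:185.96, Mast 3:593.48, Mast 4:43.29, Mast 5:227.09, Mast 6:741.37, Mast 7:144.09 → nearest is Mast 4
(-8.1, -5.8) — d² to each: Mast 1:54.8, Mast 2:388.49, Mast 3:61.45, Mast 4:457, Mast 5:101.96, Mast 6:32.8, Mast 7:430.12 → nearest is Mast 6
(-3.1, -3.2) — d² to each: Mast 1:52.48, Mast 2:248.05, Mast 3:96.85, Mast 4:255.88, Mast 5:41, Mast 6:114.32, Mast 7:268.36 → nearest is Mast 5
(8.9, 7.1) — d² to each: Mast 1:431.69, Mast 2:290.9, Mast 3:474.02, Mast 4:3.69, Mast 5:253.49, Mast 6:647.65, Mast 7:247.05 → nearest is Mast 4
Tally — Mast 4:2, Mast 5:1, Mast 6:1. Mast 4 captures the most (2).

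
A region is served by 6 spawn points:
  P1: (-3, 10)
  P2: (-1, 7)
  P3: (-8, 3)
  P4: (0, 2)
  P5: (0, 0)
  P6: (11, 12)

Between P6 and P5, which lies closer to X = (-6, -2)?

P5

Compare squared distances:
|XP6|² = (-6−11)² + (-2−12)² = 289 + 196 = 485
|XP5|² = (-6−0)² + (-2−0)² = 36 + 4 = 40
485 > 40, so P5 is closer.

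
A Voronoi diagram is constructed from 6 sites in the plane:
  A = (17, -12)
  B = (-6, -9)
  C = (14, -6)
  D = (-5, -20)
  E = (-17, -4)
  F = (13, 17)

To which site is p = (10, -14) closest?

Compare squared distances (the ordering matches that of the actual distances):
|pA|² = (10−17)² + (-14−(-12))² = 49 + 4 = 53
|pB|² = (10−(-6))² + (-14−(-9))² = 256 + 25 = 281
|pC|² = (10−14)² + (-14−(-6))² = 16 + 64 = 80
|pD|² = (10−(-5))² + (-14−(-20))² = 225 + 36 = 261
|pE|² = (10−(-17))² + (-14−(-4))² = 729 + 100 = 829
|pF|² = (10−13)² + (-14−17)² = 9 + 961 = 970
Minimum is at A.

A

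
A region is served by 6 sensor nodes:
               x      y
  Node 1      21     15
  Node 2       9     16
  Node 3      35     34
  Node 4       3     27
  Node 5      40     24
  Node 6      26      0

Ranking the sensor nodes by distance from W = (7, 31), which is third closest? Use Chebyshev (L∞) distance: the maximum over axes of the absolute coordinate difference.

d(W, Node 1) = max(14, 16) = 16
d(W, Node 2) = max(2, 15) = 15
d(W, Node 3) = max(28, 3) = 28
d(W, Node 4) = max(4, 4) = 4
d(W, Node 5) = max(33, 7) = 33
d(W, Node 6) = max(19, 31) = 31
Sorted ascending: Node 4, Node 2, Node 1, Node 3, … — the third-nearest is Node 1.

Node 1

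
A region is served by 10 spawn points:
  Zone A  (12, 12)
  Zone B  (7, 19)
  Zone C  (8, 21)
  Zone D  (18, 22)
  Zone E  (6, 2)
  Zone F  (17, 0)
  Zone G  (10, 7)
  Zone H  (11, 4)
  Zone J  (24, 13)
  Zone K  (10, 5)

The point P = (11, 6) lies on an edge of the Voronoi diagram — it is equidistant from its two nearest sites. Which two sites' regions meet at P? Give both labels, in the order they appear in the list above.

Squared distances from P to each site:
d²(P, Zone A) = (11−12)² + (6−12)² = 1 + 36 = 37
d²(P, Zone B) = (11−7)² + (6−19)² = 16 + 169 = 185
d²(P, Zone C) = (11−8)² + (6−21)² = 9 + 225 = 234
d²(P, Zone D) = (11−18)² + (6−22)² = 49 + 256 = 305
d²(P, Zone E) = (11−6)² + (6−2)² = 25 + 16 = 41
d²(P, Zone F) = (11−17)² + (6−0)² = 36 + 36 = 72
d²(P, Zone G) = (11−10)² + (6−7)² = 1 + 1 = 2
d²(P, Zone H) = (11−11)² + (6−4)² = 0 + 4 = 4
d²(P, Zone J) = (11−24)² + (6−13)² = 169 + 49 = 218
d²(P, Zone K) = (11−10)² + (6−5)² = 1 + 1 = 2
P is equidistant from Zone G and Zone K (both at squared distance 2), and every other site is strictly farther — so P lies on the Zone G–Zone K Voronoi edge.

Zone G and Zone K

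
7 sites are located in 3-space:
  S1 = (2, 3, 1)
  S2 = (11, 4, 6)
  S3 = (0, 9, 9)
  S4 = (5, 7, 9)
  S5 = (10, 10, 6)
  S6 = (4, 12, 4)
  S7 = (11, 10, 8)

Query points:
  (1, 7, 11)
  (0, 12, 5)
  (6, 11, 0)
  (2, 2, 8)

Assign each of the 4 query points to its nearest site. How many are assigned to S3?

1

(1, 7, 11) — d² to each: S1:117, S2:134, S3:9, S4:20, S5:115, S6:83, S7:118 → nearest is S3
(0, 12, 5) — d² to each: S1:101, S2:186, S3:25, S4:66, S5:105, S6:17, S7:134 → nearest is S6
(6, 11, 0) — d² to each: S1:81, S2:110, S3:121, S4:98, S5:53, S6:21, S7:90 → nearest is S6
(2, 2, 8) — d² to each: S1:50, S2:89, S3:54, S4:35, S5:132, S6:120, S7:145 → nearest is S4
1 of the 4 points has S3 as nearest.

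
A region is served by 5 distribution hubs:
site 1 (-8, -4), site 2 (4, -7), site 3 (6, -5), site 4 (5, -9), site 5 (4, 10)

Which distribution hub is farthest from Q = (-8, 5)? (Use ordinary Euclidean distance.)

Compare squared distances (the ordering matches that of the actual distances):
d²(Q, site 1) = (-8−(-8))² + (5−(-4))² = 0 + 81 = 81
d²(Q, site 2) = (-8−4)² + (5−(-7))² = 144 + 144 = 288
d²(Q, site 3) = (-8−6)² + (5−(-5))² = 196 + 100 = 296
d²(Q, site 4) = (-8−5)² + (5−(-9))² = 169 + 196 = 365
d²(Q, site 5) = (-8−4)² + (5−10)² = 144 + 25 = 169
The largest is to site 4.

site 4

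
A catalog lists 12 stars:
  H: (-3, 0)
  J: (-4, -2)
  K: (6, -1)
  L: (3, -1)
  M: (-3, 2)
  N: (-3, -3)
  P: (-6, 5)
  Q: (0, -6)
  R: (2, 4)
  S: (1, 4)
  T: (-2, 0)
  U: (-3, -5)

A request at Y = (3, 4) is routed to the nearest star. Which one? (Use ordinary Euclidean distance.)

R

Compare squared distances (the ordering matches that of the actual distances):
|YH|² = 36 + 16 = 52
|YJ|² = 49 + 36 = 85
|YK|² = 9 + 25 = 34
|YL|² = 0 + 25 = 25
|YM|² = 36 + 4 = 40
|YN|² = 36 + 49 = 85
|YP|² = 81 + 1 = 82
|YQ|² = 9 + 100 = 109
|YR|² = 1 + 0 = 1
|YS|² = 4 + 0 = 4
|YT|² = 25 + 16 = 41
|YU|² = 36 + 81 = 117
R is nearest.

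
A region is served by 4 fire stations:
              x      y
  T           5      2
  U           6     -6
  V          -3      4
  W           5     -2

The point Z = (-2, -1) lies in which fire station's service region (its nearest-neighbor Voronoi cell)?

V

Squared Euclidean distances:
|ZT|² = (-2−5)² + (-1−2)² = 49 + 9 = 58
|ZU|² = (-2−6)² + (-1−(-6))² = 64 + 25 = 89
|ZV|² = (-2−(-3))² + (-1−4)² = 1 + 25 = 26
|ZW|² = (-2−5)² + (-1−(-2))² = 49 + 1 = 50
V is nearest.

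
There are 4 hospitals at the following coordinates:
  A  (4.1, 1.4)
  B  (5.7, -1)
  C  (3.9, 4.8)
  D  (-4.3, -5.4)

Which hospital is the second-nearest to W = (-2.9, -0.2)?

A

Squared Euclidean distances:
|WA|² = (-2.9−4.1)² + (-0.2−1.4)² = 49 + 2.56 = 51.56
|WB|² = (-2.9−5.7)² + (-0.2−(-1))² = 73.96 + 0.64 = 74.6
|WC|² = (-2.9−3.9)² + (-0.2−4.8)² = 46.24 + 25 = 71.24
|WD|² = (-2.9−(-4.3))² + (-0.2−(-5.4))² = 1.96 + 27.04 = 29
Sorted ascending: D, A, C, … — the second-nearest is A.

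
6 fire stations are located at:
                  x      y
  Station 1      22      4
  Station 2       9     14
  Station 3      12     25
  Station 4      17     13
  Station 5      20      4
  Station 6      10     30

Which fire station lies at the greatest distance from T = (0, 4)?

Station 6

Compare squared distances (the ordering matches that of the actual distances):
d²(T, Station 1) = (0−22)² + (4−4)² = 484 + 0 = 484
d²(T, Station 2) = (0−9)² + (4−14)² = 81 + 100 = 181
d²(T, Station 3) = (0−12)² + (4−25)² = 144 + 441 = 585
d²(T, Station 4) = (0−17)² + (4−13)² = 289 + 81 = 370
d²(T, Station 5) = (0−20)² + (4−4)² = 400 + 0 = 400
d²(T, Station 6) = (0−10)² + (4−30)² = 100 + 676 = 776
The largest is to Station 6.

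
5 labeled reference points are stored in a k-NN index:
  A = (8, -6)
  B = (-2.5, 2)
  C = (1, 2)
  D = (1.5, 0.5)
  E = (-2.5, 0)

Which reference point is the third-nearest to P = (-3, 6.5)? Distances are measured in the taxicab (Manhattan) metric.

d(P,A) = 11 + 12.5 = 23.5
d(P,B) = 0.5 + 4.5 = 5
d(P,C) = 4 + 4.5 = 8.5
d(P,D) = 4.5 + 6 = 10.5
d(P,E) = 0.5 + 6.5 = 7
Sorted ascending: B, E, C, D, … — the third-nearest is C.

C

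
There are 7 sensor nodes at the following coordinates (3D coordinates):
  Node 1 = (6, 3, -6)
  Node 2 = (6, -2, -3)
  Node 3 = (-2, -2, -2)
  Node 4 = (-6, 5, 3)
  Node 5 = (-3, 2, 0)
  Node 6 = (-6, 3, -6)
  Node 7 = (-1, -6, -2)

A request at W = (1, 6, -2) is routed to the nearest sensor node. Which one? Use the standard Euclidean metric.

Node 5

Squared Euclidean distances:
d²(W, Node 1) = (1−6)² + (6−3)² + (-2−(-6))² = 25 + 9 + 16 = 50
d²(W, Node 2) = (1−6)² + (6−(-2))² + (-2−(-3))² = 25 + 64 + 1 = 90
d²(W, Node 3) = (1−(-2))² + (6−(-2))² + (-2−(-2))² = 9 + 64 + 0 = 73
d²(W, Node 4) = (1−(-6))² + (6−5)² + (-2−3)² = 49 + 1 + 25 = 75
d²(W, Node 5) = (1−(-3))² + (6−2)² + (-2−0)² = 16 + 16 + 4 = 36
d²(W, Node 6) = (1−(-6))² + (6−3)² + (-2−(-6))² = 49 + 9 + 16 = 74
d²(W, Node 7) = (1−(-1))² + (6−(-6))² + (-2−(-2))² = 4 + 144 + 0 = 148
The smallest is to Node 5, so W lies in the Voronoi region of Node 5.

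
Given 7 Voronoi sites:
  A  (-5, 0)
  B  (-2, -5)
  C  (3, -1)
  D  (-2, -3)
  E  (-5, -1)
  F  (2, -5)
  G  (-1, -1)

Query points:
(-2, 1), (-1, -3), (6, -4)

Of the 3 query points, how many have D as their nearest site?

1

(-2, 1) — d² to each: A:10, B:36, C:29, D:16, E:13, F:52, G:5 → nearest is G
(-1, -3) — d² to each: A:25, B:5, C:20, D:1, E:20, F:13, G:4 → nearest is D
(6, -4) — d² to each: A:137, B:65, C:18, D:65, E:130, F:17, G:58 → nearest is F
1 of the 3 points has D as nearest.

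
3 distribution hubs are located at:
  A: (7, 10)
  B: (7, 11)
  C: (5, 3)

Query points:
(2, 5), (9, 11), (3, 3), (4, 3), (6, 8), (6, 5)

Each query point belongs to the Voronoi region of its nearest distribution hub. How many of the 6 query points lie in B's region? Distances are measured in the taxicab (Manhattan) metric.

1

(2, 5) — d to each: A:10, B:11, C:5 → nearest is C
(9, 11) — d to each: A:3, B:2, C:12 → nearest is B
(3, 3) — d to each: A:11, B:12, C:2 → nearest is C
(4, 3) — d to each: A:10, B:11, C:1 → nearest is C
(6, 8) — d to each: A:3, B:4, C:6 → nearest is A
(6, 5) — d to each: A:6, B:7, C:3 → nearest is C
1 of the 6 points has B as nearest.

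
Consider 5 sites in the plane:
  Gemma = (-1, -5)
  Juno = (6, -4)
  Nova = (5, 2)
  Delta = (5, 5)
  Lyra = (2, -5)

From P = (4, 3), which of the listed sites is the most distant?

Since √ is increasing, it suffices to compare squared distances:
d²(P, Gemma) = (4−(-1))² + (3−(-5))² = 25 + 64 = 89
d²(P, Juno) = (4−6)² + (3−(-4))² = 4 + 49 = 53
d²(P, Nova) = (4−5)² + (3−2)² = 1 + 1 = 2
d²(P, Delta) = (4−5)² + (3−5)² = 1 + 4 = 5
d²(P, Lyra) = (4−2)² + (3−(-5))² = 4 + 64 = 68
The largest is to Gemma.

Gemma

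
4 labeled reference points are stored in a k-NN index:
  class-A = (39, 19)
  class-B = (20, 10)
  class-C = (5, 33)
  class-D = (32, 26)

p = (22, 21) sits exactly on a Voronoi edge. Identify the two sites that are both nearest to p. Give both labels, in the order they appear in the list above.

class-B and class-D

Squared distances from p to each site:
d²(p, class-A) = (22−39)² + (21−19)² = 289 + 4 = 293
d²(p, class-B) = (22−20)² + (21−10)² = 4 + 121 = 125
d²(p, class-C) = (22−5)² + (21−33)² = 289 + 144 = 433
d²(p, class-D) = (22−32)² + (21−26)² = 100 + 25 = 125
p is equidistant from class-B and class-D (both at squared distance 125), and every other site is strictly farther — so p lies on the class-B–class-D Voronoi edge.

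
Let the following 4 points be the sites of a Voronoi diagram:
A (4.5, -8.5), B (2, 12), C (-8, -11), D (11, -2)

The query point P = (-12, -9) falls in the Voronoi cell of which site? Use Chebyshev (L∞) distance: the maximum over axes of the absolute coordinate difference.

d(P,A) = max(16.5, 0.5) = 16.5
d(P,B) = max(14, 21) = 21
d(P,C) = max(4, 2) = 4
d(P,D) = max(23, 7) = 23
Minimum is at C.

C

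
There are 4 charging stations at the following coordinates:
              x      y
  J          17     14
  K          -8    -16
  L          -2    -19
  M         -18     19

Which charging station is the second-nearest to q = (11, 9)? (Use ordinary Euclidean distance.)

Compare squared distances (the ordering matches that of the actual distances):
|qJ|² = (11−17)² + (9−14)² = 36 + 25 = 61
|qK|² = (11−(-8))² + (9−(-16))² = 361 + 625 = 986
|qL|² = (11−(-2))² + (9−(-19))² = 169 + 784 = 953
|qM|² = (11−(-18))² + (9−19)² = 841 + 100 = 941
Sorted ascending: J, M, L, … — the second-nearest is M.

M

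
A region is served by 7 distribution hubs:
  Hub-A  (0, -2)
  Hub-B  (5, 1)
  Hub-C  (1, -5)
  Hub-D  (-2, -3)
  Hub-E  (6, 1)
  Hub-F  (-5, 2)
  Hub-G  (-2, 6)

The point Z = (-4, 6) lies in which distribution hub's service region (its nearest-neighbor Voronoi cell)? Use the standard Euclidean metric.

Compare squared distances (the ordering matches that of the actual distances):
d²(Z, Hub-A) = (-4−0)² + (6−(-2))² = 16 + 64 = 80
d²(Z, Hub-B) = (-4−5)² + (6−1)² = 81 + 25 = 106
d²(Z, Hub-C) = (-4−1)² + (6−(-5))² = 25 + 121 = 146
d²(Z, Hub-D) = (-4−(-2))² + (6−(-3))² = 4 + 81 = 85
d²(Z, Hub-E) = (-4−6)² + (6−1)² = 100 + 25 = 125
d²(Z, Hub-F) = (-4−(-5))² + (6−2)² = 1 + 16 = 17
d²(Z, Hub-G) = (-4−(-2))² + (6−6)² = 4 + 0 = 4
Minimum is at Hub-G.

Hub-G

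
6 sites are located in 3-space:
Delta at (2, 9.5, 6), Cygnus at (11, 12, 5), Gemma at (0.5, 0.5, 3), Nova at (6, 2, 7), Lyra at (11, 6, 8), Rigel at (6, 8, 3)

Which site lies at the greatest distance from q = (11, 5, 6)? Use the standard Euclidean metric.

Compare squared distances (the ordering matches that of the actual distances):
d²(q, Delta) = (11−2)² + (5−9.5)² + (6−6)² = 81 + 20.25 + 0 = 101.25
d²(q, Cygnus) = (11−11)² + (5−12)² + (6−5)² = 0 + 49 + 1 = 50
d²(q, Gemma) = (11−0.5)² + (5−0.5)² + (6−3)² = 110.25 + 20.25 + 9 = 139.5
d²(q, Nova) = (11−6)² + (5−2)² + (6−7)² = 25 + 9 + 1 = 35
d²(q, Lyra) = (11−11)² + (5−6)² + (6−8)² = 0 + 1 + 4 = 5
d²(q, Rigel) = (11−6)² + (5−8)² + (6−3)² = 25 + 9 + 9 = 43
The largest is to Gemma.

Gemma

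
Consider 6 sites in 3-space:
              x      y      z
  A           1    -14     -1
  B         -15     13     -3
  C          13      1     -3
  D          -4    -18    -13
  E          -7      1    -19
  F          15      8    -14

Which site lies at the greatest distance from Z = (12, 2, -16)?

Squared Euclidean distances:
|ZA|² = 121 + 256 + 225 = 602
|ZB|² = 729 + 121 + 169 = 1019
|ZC|² = 1 + 1 + 169 = 171
|ZD|² = 256 + 400 + 9 = 665
|ZE|² = 361 + 1 + 9 = 371
|ZF|² = 9 + 36 + 4 = 49
The largest is to B.

B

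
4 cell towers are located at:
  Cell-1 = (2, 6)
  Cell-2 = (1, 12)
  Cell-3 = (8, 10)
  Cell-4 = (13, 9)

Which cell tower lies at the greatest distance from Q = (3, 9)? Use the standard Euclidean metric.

Since √ is increasing, it suffices to compare squared distances:
d²(Q, Cell-1) = (3−2)² + (9−6)² = 1 + 9 = 10
d²(Q, Cell-2) = (3−1)² + (9−12)² = 4 + 9 = 13
d²(Q, Cell-3) = (3−8)² + (9−10)² = 25 + 1 = 26
d²(Q, Cell-4) = (3−13)² + (9−9)² = 100 + 0 = 100
The largest is to Cell-4.

Cell-4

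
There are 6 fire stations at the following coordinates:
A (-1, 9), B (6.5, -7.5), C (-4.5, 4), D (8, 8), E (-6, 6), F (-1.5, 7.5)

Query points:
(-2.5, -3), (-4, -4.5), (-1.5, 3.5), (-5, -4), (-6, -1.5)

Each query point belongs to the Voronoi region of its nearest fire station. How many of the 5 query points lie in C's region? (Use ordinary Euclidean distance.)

(-2.5, -3) — d² to each: A:146.25, B:101.25, C:53, D:231.25, E:93.25, F:111.25 → nearest is C
(-4, -4.5) — d² to each: A:191.25, B:119.25, C:72.5, D:300.25, E:114.25, F:150.25 → nearest is C
(-1.5, 3.5) — d² to each: A:30.5, B:185, C:9.25, D:110.5, E:26.5, F:16 → nearest is C
(-5, -4) — d² to each: A:185, B:144.5, C:64.25, D:313, E:101, F:144.5 → nearest is C
(-6, -1.5) — d² to each: A:135.25, B:192.25, C:32.5, D:286.25, E:56.25, F:101.25 → nearest is C
5 of the 5 points have C as nearest.

5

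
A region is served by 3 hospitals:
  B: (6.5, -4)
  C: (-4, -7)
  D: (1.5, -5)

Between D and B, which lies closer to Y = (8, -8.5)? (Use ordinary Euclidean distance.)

B

Compare squared distances:
|YD|² = (8−1.5)² + (-8.5−(-5))² = 42.25 + 12.25 = 54.5
|YB|² = (8−6.5)² + (-8.5−(-4))² = 2.25 + 20.25 = 22.5
54.5 > 22.5, so B is closer.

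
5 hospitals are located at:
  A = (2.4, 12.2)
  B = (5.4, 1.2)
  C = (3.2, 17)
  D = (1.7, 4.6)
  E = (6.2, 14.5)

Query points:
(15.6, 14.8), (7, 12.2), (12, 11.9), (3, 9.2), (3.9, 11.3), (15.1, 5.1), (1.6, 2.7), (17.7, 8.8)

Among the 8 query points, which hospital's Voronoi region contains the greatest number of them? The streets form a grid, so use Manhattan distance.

E

(15.6, 14.8) — d to each: A:15.8, B:23.8, C:14.6, D:24.1, E:9.7 → nearest is E
(7, 12.2) — d to each: A:4.6, B:12.6, C:8.6, D:12.9, E:3.1 → nearest is E
(12, 11.9) — d to each: A:9.9, B:17.3, C:13.9, D:17.6, E:8.4 → nearest is E
(3, 9.2) — d to each: A:3.6, B:10.4, C:8, D:5.9, E:8.5 → nearest is A
(3.9, 11.3) — d to each: A:2.4, B:11.6, C:6.4, D:8.9, E:5.5 → nearest is A
(15.1, 5.1) — d to each: A:19.8, B:13.6, C:23.8, D:13.9, E:18.3 → nearest is B
(1.6, 2.7) — d to each: A:10.3, B:5.3, C:15.9, D:2, E:16.4 → nearest is D
(17.7, 8.8) — d to each: A:18.7, B:19.9, C:22.7, D:20.2, E:17.2 → nearest is E
Tally — A:2, B:1, D:1, E:4. E captures the most (4).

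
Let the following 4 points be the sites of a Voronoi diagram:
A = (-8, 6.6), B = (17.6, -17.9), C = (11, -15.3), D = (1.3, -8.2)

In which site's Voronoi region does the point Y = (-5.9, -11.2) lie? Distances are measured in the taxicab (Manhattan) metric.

d(Y,A) = |-5.9−(-8)| + |-11.2−6.6| = 2.1 + 17.8 = 19.9
d(Y,B) = |-5.9−17.6| + |-11.2−(-17.9)| = 23.5 + 6.7 = 30.2
d(Y,C) = |-5.9−11| + |-11.2−(-15.3)| = 16.9 + 4.1 = 21
d(Y,D) = |-5.9−1.3| + |-11.2−(-8.2)| = 7.2 + 3 = 10.2
Minimum is at D.

D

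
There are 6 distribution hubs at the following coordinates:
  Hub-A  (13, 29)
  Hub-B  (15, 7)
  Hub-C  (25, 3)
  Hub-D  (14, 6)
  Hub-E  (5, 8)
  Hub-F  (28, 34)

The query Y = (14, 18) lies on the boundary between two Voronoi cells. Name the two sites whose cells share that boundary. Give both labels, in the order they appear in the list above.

Hub-A and Hub-B

Squared distances from Y to each site:
d²(Y, Hub-A) = 1 + 121 = 122
d²(Y, Hub-B) = 1 + 121 = 122
d²(Y, Hub-C) = 121 + 225 = 346
d²(Y, Hub-D) = 0 + 144 = 144
d²(Y, Hub-E) = 81 + 100 = 181
d²(Y, Hub-F) = 196 + 256 = 452
Y is equidistant from Hub-A and Hub-B (both at squared distance 122), and every other site is strictly farther — so Y lies on the Hub-A–Hub-B Voronoi edge.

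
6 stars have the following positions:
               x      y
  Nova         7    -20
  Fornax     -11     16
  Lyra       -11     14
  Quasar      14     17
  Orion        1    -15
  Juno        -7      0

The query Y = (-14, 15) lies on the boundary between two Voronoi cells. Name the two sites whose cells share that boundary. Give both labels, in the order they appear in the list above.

Squared distances from Y to each site:
d²(Y, Nova) = (-14−7)² + (15−(-20))² = 441 + 1225 = 1666
d²(Y, Fornax) = (-14−(-11))² + (15−16)² = 9 + 1 = 10
d²(Y, Lyra) = (-14−(-11))² + (15−14)² = 9 + 1 = 10
d²(Y, Quasar) = (-14−14)² + (15−17)² = 784 + 4 = 788
d²(Y, Orion) = (-14−1)² + (15−(-15))² = 225 + 900 = 1125
d²(Y, Juno) = (-14−(-7))² + (15−0)² = 49 + 225 = 274
Y is equidistant from Fornax and Lyra (both at squared distance 10), and every other site is strictly farther — so Y lies on the Fornax–Lyra Voronoi edge.

Fornax and Lyra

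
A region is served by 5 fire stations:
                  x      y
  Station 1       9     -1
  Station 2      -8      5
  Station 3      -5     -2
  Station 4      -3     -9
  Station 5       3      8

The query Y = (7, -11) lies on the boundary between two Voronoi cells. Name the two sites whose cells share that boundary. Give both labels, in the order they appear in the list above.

Station 1 and Station 4

Squared distances from Y to each site:
d²(Y, Station 1) = 4 + 100 = 104
d²(Y, Station 2) = 225 + 256 = 481
d²(Y, Station 3) = 144 + 81 = 225
d²(Y, Station 4) = 100 + 4 = 104
d²(Y, Station 5) = 16 + 361 = 377
Y is equidistant from Station 1 and Station 4 (both at squared distance 104), and every other site is strictly farther — so Y lies on the Station 1–Station 4 Voronoi edge.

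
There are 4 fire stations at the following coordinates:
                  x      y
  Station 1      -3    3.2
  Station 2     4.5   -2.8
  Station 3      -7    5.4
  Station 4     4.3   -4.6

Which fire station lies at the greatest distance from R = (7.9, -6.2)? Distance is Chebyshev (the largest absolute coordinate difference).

d(R, Station 1) = max(10.9, 9.4) = 10.9
d(R, Station 2) = max(3.4, 3.4) = 3.4
d(R, Station 3) = max(14.9, 11.6) = 14.9
d(R, Station 4) = max(3.6, 1.6) = 3.6
The largest is to Station 3.

Station 3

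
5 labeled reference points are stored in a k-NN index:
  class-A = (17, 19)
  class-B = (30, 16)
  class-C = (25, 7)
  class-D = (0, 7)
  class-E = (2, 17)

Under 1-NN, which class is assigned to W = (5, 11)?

Compare squared distances (the ordering matches that of the actual distances):
d²(W, class-A) = (5−17)² + (11−19)² = 144 + 64 = 208
d²(W, class-B) = (5−30)² + (11−16)² = 625 + 25 = 650
d²(W, class-C) = (5−25)² + (11−7)² = 400 + 16 = 416
d²(W, class-D) = (5−0)² + (11−7)² = 25 + 16 = 41
d²(W, class-E) = (5−2)² + (11−17)² = 9 + 36 = 45
class-D is nearest.

class-D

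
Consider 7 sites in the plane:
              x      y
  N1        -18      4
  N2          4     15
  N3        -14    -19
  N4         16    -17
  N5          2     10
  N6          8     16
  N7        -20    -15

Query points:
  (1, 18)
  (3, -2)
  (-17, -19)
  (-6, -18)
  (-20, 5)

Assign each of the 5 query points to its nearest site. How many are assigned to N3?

2

(1, 18) — d² to each: N1:557, N2:18, N3:1594, N4:1450, N5:65, N6:53, N7:1530 → nearest is N2
(3, -2) — d² to each: N1:477, N2:290, N3:578, N4:394, N5:145, N6:349, N7:698 → nearest is N5
(-17, -19) — d² to each: N1:530, N2:1597, N3:9, N4:1093, N5:1202, N6:1850, N7:25 → nearest is N3
(-6, -18) — d² to each: N1:628, N2:1189, N3:65, N4:485, N5:848, N6:1352, N7:205 → nearest is N3
(-20, 5) — d² to each: N1:5, N2:676, N3:612, N4:1780, N5:509, N6:905, N7:400 → nearest is N1
2 of the 5 points have N3 as nearest.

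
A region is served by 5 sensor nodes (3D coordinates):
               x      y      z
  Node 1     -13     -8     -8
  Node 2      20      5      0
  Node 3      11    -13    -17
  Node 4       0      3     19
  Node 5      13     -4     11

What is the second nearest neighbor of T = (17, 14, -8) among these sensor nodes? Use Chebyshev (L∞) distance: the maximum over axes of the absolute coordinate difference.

d(T, Node 1) = max(30, 22, 0) = 30
d(T, Node 2) = max(3, 9, 8) = 9
d(T, Node 3) = max(6, 27, 9) = 27
d(T, Node 4) = max(17, 11, 27) = 27
d(T, Node 5) = max(4, 18, 19) = 19
Sorted ascending: Node 2, Node 5, Node 3, … — the second-nearest is Node 5.

Node 5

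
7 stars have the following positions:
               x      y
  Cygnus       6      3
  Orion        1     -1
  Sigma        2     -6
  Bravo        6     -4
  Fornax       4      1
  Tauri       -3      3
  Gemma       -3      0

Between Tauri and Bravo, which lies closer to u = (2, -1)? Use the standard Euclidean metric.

Bravo

Compare squared distances:
d²(u, Tauri) = (2−(-3))² + (-1−3)² = 25 + 16 = 41
d²(u, Bravo) = (2−6)² + (-1−(-4))² = 16 + 9 = 25
41 > 25, so Bravo is closer.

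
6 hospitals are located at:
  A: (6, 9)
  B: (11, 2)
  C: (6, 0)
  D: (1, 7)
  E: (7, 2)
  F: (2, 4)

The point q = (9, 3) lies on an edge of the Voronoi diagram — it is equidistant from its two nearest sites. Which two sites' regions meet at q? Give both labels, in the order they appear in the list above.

B and E

Squared distances from q to each site:
|qA|² = 9 + 36 = 45
|qB|² = 4 + 1 = 5
|qC|² = 9 + 9 = 18
|qD|² = 64 + 16 = 80
|qE|² = 4 + 1 = 5
|qF|² = 49 + 1 = 50
q is equidistant from B and E (both at squared distance 5), and every other site is strictly farther — so q lies on the B–E Voronoi edge.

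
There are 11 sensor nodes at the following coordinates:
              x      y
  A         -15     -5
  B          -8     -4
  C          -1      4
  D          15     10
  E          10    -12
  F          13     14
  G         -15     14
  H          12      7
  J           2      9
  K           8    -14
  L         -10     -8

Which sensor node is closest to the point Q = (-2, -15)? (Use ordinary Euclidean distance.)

K

Squared Euclidean distances:
|QA|² = 169 + 100 = 269
|QB|² = 36 + 121 = 157
|QC|² = 1 + 361 = 362
|QD|² = 289 + 625 = 914
|QE|² = 144 + 9 = 153
|QF|² = 225 + 841 = 1066
|QG|² = 169 + 841 = 1010
|QH|² = 196 + 484 = 680
|QJ|² = 16 + 576 = 592
|QK|² = 100 + 1 = 101
|QL|² = 64 + 49 = 113
The smallest is to K, so Q lies in the Voronoi region of K.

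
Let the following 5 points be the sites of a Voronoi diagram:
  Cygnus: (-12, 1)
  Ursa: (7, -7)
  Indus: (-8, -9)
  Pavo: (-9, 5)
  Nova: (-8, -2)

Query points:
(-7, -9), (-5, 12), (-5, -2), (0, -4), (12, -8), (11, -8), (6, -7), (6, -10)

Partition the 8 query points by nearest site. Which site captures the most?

Ursa

(-7, -9) — d² to each: Cygnus:125, Ursa:200, Indus:1, Pavo:200, Nova:50 → nearest is Indus
(-5, 12) — d² to each: Cygnus:170, Ursa:505, Indus:450, Pavo:65, Nova:205 → nearest is Pavo
(-5, -2) — d² to each: Cygnus:58, Ursa:169, Indus:58, Pavo:65, Nova:9 → nearest is Nova
(0, -4) — d² to each: Cygnus:169, Ursa:58, Indus:89, Pavo:162, Nova:68 → nearest is Ursa
(12, -8) — d² to each: Cygnus:657, Ursa:26, Indus:401, Pavo:610, Nova:436 → nearest is Ursa
(11, -8) — d² to each: Cygnus:610, Ursa:17, Indus:362, Pavo:569, Nova:397 → nearest is Ursa
(6, -7) — d² to each: Cygnus:388, Ursa:1, Indus:200, Pavo:369, Nova:221 → nearest is Ursa
(6, -10) — d² to each: Cygnus:445, Ursa:10, Indus:197, Pavo:450, Nova:260 → nearest is Ursa
Tally — Ursa:5, Indus:1, Pavo:1, Nova:1. Ursa captures the most (5).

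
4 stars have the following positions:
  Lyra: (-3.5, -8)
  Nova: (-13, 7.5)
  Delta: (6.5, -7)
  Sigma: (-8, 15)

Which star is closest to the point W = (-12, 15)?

Sigma

Since √ is increasing, it suffices to compare squared distances:
d²(W, Lyra) = 72.25 + 529 = 601.25
d²(W, Nova) = 1 + 56.25 = 57.25
d²(W, Delta) = 342.25 + 484 = 826.25
d²(W, Sigma) = 16 + 0 = 16
Minimum is at Sigma.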